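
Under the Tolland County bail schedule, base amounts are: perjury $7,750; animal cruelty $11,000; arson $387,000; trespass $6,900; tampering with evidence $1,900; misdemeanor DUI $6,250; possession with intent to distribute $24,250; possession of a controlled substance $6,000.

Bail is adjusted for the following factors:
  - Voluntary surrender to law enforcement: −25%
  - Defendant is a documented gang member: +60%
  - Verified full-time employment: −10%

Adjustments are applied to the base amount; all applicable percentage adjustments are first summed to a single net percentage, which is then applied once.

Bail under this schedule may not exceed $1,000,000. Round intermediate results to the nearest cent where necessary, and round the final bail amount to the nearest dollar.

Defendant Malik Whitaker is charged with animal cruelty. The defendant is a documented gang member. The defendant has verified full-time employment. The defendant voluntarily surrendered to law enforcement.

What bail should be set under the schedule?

Base amounts from the schedule: animal cruelty $11,000.
Single charge. Combined base = $11,000.
Net percentage adjustment: −25% +60% −10% = +25%. $11,000 × 1.25 = $13,750.
$13,750 is within the $1,000,000 maximum.

$13,750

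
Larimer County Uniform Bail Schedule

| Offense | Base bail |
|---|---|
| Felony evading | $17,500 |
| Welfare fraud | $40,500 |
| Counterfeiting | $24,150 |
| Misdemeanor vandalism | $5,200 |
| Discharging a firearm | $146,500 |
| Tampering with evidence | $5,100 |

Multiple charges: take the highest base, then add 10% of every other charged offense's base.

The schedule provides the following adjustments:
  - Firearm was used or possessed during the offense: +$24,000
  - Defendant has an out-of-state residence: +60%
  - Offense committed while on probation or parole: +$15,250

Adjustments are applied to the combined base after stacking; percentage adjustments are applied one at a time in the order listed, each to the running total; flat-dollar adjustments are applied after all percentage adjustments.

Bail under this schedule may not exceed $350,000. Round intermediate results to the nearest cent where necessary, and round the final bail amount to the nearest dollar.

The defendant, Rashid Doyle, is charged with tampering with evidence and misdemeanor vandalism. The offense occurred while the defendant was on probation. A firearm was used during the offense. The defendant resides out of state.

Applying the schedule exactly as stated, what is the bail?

Base amounts from the schedule: tampering with evidence $5,100; misdemeanor vandalism $5,200.
Stacking rule: highest base plus 10% of each additional charge. Highest is misdemeanor vandalism at $5,200. Additional: $5,100 × 10% = $510. Combined base = $5,200 + $510 = $5,710.
Defendant has an out-of-state residence (+60%): $5,710 × 1.6 = $9,136.
Firearm was used or possessed during the offense (+$24,000 flat): $9,136 + $24,000 = $33,136.
Offense committed while on probation or parole (+$15,250 flat): $33,136 + $15,250 = $48,386.
$48,386 is within the $350,000 maximum.

$48,386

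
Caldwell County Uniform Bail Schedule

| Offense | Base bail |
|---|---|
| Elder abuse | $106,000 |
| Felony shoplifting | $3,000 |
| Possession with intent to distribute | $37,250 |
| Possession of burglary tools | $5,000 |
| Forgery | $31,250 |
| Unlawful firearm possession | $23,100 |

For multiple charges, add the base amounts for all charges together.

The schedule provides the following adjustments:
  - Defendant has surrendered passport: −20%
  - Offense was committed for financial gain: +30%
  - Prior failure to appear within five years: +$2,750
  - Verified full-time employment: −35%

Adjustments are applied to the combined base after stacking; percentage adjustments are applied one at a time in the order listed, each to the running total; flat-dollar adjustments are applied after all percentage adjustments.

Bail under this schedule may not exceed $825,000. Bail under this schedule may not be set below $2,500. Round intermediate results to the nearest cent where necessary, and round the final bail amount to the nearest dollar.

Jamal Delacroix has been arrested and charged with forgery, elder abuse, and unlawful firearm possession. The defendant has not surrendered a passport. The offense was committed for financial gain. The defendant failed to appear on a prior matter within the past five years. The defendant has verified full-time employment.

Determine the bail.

$138,246

Base amounts from the schedule: forgery $31,250; elder abuse $106,000; unlawful firearm possession $23,100.
Stacking rule: sum of all bases. $31,250 + $106,000 + $23,100 = $160,350.
Offense was committed for financial gain (+30%): $160,350 × 1.3 = $208,455.
Verified full-time employment (−35%): $208,455 × 0.65 = $135,495.75.
Prior failure to appear within five years (+$2,750 flat): $135,495.75 + $2,750 = $138,245.75.
$138,245.75 is within the $825,000 maximum.
$138,245.75 is at or above the $2,500 minimum.
Rounded to the nearest dollar: $138,246.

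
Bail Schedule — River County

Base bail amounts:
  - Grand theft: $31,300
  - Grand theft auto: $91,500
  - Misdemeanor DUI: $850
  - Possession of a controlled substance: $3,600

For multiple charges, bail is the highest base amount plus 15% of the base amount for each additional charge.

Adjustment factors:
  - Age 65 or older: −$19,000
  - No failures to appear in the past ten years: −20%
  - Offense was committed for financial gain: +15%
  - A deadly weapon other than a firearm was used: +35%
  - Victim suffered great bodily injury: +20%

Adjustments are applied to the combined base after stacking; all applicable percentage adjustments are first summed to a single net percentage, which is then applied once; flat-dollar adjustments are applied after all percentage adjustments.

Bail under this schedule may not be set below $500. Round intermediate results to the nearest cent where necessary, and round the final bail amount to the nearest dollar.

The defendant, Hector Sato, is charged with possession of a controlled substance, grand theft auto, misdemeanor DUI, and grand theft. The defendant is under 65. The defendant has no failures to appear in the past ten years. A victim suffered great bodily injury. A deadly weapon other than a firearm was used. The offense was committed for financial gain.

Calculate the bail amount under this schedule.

Base amounts from the schedule: possession of a controlled substance $3,600; grand theft auto $91,500; misdemeanor DUI $850; grand theft $31,300.
Stacking rule: highest base plus 15% of each additional charge. Highest is grand theft auto at $91,500. Additional: $3,600 × 15% = $540; $850 × 15% = $127.50; $31,300 × 15% = $4,695. Combined base = $91,500 + $5,362.50 = $96,862.50.
Net percentage adjustment: −20% +15% +35% +20% = +50%. $96,862.50 × 1.5 = $145,293.75.
$145,293.75 is at or above the $500 minimum.
Rounded to the nearest dollar: $145,294.

$145,294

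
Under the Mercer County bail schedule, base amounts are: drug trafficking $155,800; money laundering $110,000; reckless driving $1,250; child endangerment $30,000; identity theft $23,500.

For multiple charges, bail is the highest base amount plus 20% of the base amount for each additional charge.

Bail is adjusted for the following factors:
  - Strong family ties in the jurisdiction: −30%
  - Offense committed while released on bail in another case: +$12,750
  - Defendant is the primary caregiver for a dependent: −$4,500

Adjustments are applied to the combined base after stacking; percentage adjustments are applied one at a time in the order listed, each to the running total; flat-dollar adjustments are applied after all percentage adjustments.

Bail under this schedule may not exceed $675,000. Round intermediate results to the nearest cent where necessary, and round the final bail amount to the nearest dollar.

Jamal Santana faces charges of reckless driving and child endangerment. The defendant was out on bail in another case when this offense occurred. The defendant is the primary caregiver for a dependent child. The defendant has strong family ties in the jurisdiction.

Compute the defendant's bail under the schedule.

Base amounts from the schedule: reckless driving $1,250; child endangerment $30,000.
Stacking rule: highest base plus 20% of each additional charge. Highest is child endangerment at $30,000. Additional: $1,250 × 20% = $250. Combined base = $30,000 + $250 = $30,250.
Strong family ties in the jurisdiction (−30%): $30,250 × 0.7 = $21,175.
Offense committed while released on bail in another case (+$12,750 flat): $21,175 + $12,750 = $33,925.
Defendant is the primary caregiver for a dependent (−$4,500 flat): $33,925 − $4,500 = $29,425.
$29,425 is within the $675,000 maximum.

$29,425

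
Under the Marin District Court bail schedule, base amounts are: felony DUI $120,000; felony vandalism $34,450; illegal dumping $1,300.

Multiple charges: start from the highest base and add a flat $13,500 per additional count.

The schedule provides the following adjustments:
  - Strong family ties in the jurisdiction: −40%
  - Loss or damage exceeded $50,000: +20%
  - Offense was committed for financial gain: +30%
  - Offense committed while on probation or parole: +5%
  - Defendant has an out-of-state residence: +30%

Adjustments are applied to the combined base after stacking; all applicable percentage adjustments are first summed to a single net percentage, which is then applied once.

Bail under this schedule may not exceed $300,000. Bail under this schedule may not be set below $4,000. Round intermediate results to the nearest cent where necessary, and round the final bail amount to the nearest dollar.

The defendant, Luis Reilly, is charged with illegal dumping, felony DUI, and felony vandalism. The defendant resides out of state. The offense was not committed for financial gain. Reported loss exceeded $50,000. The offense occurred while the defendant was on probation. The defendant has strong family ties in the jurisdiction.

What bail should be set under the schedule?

Base amounts from the schedule: illegal dumping $1,300; felony DUI $120,000; felony vandalism $34,450.
Stacking rule: highest base plus $13,500 per additional charge. Highest is felony DUI at $120,000; 2 additional charges → +$27,000. Combined base = $147,000.
Net percentage adjustment: −40% +20% +5% +30% = +15%. $147,000 × 1.15 = $169,050.
$169,050 is within the $300,000 maximum.
$169,050 is at or above the $4,000 minimum.

$169,050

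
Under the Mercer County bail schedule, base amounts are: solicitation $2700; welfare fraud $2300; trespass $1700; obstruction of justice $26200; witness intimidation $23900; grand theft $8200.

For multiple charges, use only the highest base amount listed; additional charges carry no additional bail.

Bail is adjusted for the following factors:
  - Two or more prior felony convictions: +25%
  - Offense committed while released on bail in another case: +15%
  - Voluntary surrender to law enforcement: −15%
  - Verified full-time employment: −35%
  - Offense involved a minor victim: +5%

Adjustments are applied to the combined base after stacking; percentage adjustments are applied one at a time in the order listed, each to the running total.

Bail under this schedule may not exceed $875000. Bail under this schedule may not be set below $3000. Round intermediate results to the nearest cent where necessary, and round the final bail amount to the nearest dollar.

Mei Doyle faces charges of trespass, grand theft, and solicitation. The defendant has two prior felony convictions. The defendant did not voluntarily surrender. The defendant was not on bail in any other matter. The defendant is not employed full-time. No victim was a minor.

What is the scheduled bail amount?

$10250

Base amounts from the schedule: trespass $1700; grand theft $8200; solicitation $2700.
Stacking rule: use the highest base only. Highest is grand theft at $8200. Combined base = $8200.
Two or more prior felony convictions (+25%): $8200 × 1.25 = $10250.
$10250 is within the $875000 maximum.
$10250 is at or above the $3000 minimum.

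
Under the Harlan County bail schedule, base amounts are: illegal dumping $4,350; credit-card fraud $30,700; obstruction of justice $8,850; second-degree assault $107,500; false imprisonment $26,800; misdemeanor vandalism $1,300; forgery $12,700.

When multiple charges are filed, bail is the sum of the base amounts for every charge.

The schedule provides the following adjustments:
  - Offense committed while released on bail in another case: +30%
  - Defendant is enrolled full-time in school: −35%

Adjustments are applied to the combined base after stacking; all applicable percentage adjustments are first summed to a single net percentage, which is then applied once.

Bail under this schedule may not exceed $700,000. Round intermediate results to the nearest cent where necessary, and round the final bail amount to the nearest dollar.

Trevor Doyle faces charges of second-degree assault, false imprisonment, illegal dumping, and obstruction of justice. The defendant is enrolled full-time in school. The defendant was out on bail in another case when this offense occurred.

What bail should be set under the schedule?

$140,125

Base amounts from the schedule: second-degree assault $107,500; false imprisonment $26,800; illegal dumping $4,350; obstruction of justice $8,850.
Stacking rule: sum of all bases. $107,500 + $26,800 + $4,350 + $8,850 = $147,500.
Net percentage adjustment: +30% −35% = −5%. $147,500 × 0.95 = $140,125.
$140,125 is within the $700,000 maximum.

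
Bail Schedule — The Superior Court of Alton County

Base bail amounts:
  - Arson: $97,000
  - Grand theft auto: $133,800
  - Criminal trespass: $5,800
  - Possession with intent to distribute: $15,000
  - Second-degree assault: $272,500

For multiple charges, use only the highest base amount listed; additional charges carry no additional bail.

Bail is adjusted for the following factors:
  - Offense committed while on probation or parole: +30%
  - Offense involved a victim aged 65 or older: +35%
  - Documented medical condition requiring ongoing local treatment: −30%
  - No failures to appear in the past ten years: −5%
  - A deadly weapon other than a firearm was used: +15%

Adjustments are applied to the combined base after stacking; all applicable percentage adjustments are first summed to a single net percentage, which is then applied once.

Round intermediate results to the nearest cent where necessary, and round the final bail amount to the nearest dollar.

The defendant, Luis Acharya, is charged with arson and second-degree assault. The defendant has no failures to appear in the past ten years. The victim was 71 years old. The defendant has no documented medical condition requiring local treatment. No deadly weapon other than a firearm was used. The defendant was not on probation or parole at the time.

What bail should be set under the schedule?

$354,250

Base amounts from the schedule: arson $97,000; second-degree assault $272,500.
Stacking rule: use the highest base only. Highest is second-degree assault at $272,500. Combined base = $272,500.
Net percentage adjustment: +35% −5% = +30%. $272,500 × 1.3 = $354,250.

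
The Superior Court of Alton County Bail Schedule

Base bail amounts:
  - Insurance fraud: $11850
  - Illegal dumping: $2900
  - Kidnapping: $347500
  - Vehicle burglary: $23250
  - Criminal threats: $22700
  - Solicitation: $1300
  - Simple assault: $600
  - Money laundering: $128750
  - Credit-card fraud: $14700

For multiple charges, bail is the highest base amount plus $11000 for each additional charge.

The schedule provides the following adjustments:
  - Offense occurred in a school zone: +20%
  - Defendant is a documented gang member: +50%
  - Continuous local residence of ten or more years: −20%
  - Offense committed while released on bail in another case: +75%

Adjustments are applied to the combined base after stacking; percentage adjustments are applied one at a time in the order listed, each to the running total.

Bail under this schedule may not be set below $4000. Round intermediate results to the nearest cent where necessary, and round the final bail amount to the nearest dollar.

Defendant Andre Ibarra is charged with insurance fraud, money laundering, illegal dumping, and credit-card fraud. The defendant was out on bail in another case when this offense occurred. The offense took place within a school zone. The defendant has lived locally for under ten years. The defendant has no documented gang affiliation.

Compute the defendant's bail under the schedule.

Base amounts from the schedule: insurance fraud $11850; money laundering $128750; illegal dumping $2900; credit-card fraud $14700.
Stacking rule: highest base plus $11000 per additional charge. Highest is money laundering at $128750; 3 additional charges → +$33000. Combined base = $161750.
Offense occurred in a school zone (+20%): $161750 × 1.2 = $194100.
Offense committed while released on bail in another case (+75%): $194100 × 1.75 = $339675.
$339675 is at or above the $4000 minimum.

$339675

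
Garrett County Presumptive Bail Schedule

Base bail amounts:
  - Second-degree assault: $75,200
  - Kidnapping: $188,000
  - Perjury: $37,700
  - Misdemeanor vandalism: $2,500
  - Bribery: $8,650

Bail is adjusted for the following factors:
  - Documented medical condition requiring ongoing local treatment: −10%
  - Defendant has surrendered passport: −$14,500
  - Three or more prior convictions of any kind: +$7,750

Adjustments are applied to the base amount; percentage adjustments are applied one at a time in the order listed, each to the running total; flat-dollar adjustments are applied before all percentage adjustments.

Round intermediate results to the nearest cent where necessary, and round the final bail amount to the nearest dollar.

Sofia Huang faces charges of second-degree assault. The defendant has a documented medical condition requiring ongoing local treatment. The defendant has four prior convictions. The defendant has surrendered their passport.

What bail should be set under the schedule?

Base amounts from the schedule: second-degree assault $75,200.
Single charge. Combined base = $75,200.
Defendant has surrendered passport (−$14,500 flat): $75,200 − $14,500 = $60,700.
Three or more prior convictions of any kind (+$7,750 flat): $60,700 + $7,750 = $68,450.
Documented medical condition requiring ongoing local treatment (−10%): $68,450 × 0.9 = $61,605.

$61,605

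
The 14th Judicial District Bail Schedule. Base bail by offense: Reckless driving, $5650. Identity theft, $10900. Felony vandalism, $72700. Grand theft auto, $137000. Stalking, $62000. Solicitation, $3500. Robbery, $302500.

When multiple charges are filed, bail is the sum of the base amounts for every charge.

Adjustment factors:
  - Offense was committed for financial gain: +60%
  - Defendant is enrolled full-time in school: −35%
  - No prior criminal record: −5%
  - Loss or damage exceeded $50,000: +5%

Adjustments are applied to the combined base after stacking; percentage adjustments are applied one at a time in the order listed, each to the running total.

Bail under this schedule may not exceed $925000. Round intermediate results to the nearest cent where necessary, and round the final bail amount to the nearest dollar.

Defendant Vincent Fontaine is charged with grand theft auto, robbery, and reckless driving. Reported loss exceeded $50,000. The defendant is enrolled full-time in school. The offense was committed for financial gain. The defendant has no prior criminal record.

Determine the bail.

$461799

Base amounts from the schedule: grand theft auto $137000; robbery $302500; reckless driving $5650.
Stacking rule: sum of all bases. $137000 + $302500 + $5650 = $445150.
Offense was committed for financial gain (+60%): $445150 × 1.6 = $712240.
Defendant is enrolled full-time in school (−35%): $712240 × 0.65 = $462956.
No prior criminal record (−5%): $462956 × 0.95 = $439808.20.
Loss or damage exceeded $50,000 (+5%): $439808.20 × 1.05 = $461798.61.
$461798.61 is within the $925000 maximum.
Rounded to the nearest dollar: $461799.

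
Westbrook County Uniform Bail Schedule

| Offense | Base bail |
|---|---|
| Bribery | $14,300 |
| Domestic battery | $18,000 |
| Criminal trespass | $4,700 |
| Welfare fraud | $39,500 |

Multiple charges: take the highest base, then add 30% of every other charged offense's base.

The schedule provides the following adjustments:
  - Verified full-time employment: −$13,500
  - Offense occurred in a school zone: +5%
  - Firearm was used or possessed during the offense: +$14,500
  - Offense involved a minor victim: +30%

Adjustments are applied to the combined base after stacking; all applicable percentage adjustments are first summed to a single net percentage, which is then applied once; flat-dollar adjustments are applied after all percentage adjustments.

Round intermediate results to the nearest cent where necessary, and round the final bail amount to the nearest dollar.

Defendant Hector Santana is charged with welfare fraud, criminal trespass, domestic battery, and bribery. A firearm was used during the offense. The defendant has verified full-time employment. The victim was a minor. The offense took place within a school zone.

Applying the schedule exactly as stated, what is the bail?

Base amounts from the schedule: welfare fraud $39,500; criminal trespass $4,700; domestic battery $18,000; bribery $14,300.
Stacking rule: highest base plus 30% of each additional charge. Highest is welfare fraud at $39,500. Additional: $4,700 × 30% = $1,410; $18,000 × 30% = $5,400; $14,300 × 30% = $4,290. Combined base = $39,500 + $11,100 = $50,600.
Net percentage adjustment: +5% +30% = +35%. $50,600 × 1.35 = $68,310.
Verified full-time employment (−$13,500 flat): $68,310 − $13,500 = $54,810.
Firearm was used or possessed during the offense (+$14,500 flat): $54,810 + $14,500 = $69,310.

$69,310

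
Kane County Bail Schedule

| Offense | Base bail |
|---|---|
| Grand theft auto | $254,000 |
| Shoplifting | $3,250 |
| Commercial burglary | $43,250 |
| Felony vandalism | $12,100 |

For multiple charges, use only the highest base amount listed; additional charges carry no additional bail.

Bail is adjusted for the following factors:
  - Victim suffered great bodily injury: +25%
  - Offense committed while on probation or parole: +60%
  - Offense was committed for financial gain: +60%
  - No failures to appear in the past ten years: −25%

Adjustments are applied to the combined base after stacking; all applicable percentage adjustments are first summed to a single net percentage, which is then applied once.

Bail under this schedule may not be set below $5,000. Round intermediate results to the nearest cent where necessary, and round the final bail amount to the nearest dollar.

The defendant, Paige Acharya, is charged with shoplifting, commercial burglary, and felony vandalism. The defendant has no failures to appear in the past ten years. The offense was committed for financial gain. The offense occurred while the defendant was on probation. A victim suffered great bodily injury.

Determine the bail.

Base amounts from the schedule: shoplifting $3,250; commercial burglary $43,250; felony vandalism $12,100.
Stacking rule: use the highest base only. Highest is commercial burglary at $43,250. Combined base = $43,250.
Net percentage adjustment: +25% +60% +60% −25% = +120%. $43,250 × 2.2 = $95,150.
$95,150 is at or above the $5,000 minimum.

$95,150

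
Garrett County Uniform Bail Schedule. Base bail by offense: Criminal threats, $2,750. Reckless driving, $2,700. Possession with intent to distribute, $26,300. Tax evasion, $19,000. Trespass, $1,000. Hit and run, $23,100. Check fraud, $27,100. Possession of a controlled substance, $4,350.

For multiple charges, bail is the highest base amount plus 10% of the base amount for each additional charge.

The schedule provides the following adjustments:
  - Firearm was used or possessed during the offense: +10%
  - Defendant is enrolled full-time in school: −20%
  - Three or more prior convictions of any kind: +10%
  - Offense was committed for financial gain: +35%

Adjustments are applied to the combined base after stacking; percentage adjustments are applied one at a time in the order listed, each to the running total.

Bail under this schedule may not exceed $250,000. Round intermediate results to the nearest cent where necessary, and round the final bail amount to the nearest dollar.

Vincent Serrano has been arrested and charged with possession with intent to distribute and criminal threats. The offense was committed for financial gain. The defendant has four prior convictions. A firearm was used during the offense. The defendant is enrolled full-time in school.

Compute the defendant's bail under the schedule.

$34,728

Base amounts from the schedule: possession with intent to distribute $26,300; criminal threats $2,750.
Stacking rule: highest base plus 10% of each additional charge. Highest is possession with intent to distribute at $26,300. Additional: $2,750 × 10% = $275. Combined base = $26,300 + $275 = $26,575.
Firearm was used or possessed during the offense (+10%): $26,575 × 1.1 = $29,232.50.
Defendant is enrolled full-time in school (−20%): $29,232.50 × 0.8 = $23,386.
Three or more prior convictions of any kind (+10%): $23,386 × 1.1 = $25,724.60.
Offense was committed for financial gain (+35%): $25,724.60 × 1.35 = $34,728.21.
$34,728.21 is within the $250,000 maximum.
Rounded to the nearest dollar: $34,728.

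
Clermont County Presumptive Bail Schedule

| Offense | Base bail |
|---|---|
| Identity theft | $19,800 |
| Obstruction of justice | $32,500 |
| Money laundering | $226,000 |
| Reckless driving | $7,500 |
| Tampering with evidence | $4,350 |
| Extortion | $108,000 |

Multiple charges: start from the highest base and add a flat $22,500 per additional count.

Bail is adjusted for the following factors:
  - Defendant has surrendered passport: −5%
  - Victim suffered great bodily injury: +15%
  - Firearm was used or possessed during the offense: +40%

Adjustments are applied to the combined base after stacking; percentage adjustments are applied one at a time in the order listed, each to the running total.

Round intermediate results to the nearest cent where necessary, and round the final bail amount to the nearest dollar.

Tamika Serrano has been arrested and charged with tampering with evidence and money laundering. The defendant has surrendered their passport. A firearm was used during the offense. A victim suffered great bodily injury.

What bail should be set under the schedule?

Base amounts from the schedule: tampering with evidence $4,350; money laundering $226,000.
Stacking rule: highest base plus $22,500 per additional charge. Highest is money laundering at $226,000; 1 additional charge → +$22,500. Combined base = $248,500.
Defendant has surrendered passport (−5%): $248,500 × 0.95 = $236,075.
Victim suffered great bodily injury (+15%): $236,075 × 1.15 = $271,486.25.
Firearm was used or possessed during the offense (+40%): $271,486.25 × 1.4 = $380,080.75.
Rounded to the nearest dollar: $380,081.

$380,081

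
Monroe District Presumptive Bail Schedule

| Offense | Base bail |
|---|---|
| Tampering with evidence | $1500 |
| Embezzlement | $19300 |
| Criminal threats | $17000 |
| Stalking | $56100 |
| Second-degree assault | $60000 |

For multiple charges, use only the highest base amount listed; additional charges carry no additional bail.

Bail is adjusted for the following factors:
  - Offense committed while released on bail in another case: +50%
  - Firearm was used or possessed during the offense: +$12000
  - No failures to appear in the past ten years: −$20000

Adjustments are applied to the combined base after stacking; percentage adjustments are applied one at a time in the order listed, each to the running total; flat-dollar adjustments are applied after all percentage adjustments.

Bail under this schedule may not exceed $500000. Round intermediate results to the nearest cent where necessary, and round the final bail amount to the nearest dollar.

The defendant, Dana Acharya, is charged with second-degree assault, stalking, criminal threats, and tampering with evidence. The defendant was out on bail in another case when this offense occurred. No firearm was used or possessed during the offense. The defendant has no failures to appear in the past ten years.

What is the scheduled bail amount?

Base amounts from the schedule: second-degree assault $60000; stalking $56100; criminal threats $17000; tampering with evidence $1500.
Stacking rule: use the highest base only. Highest is second-degree assault at $60000. Combined base = $60000.
Offense committed while released on bail in another case (+50%): $60000 × 1.5 = $90000.
No failures to appear in the past ten years (−$20000 flat): $90000 − $20000 = $70000.
$70000 is within the $500000 maximum.

$70000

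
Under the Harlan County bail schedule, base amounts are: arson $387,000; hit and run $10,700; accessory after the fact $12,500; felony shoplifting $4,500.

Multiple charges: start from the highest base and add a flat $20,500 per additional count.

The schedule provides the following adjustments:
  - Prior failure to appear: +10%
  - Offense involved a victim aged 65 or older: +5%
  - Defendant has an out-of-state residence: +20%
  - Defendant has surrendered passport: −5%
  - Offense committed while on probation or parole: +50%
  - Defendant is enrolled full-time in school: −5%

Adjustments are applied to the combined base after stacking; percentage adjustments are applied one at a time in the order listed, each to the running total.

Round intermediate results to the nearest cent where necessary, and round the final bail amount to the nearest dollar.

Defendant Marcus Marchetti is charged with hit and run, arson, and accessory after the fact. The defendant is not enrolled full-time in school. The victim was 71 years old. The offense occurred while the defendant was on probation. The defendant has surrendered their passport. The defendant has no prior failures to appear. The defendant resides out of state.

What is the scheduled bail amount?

Base amounts from the schedule: hit and run $10,700; arson $387,000; accessory after the fact $12,500.
Stacking rule: highest base plus $20,500 per additional charge. Highest is arson at $387,000; 2 additional charges → +$41,000. Combined base = $428,000.
Offense involved a victim aged 65 or older (+5%): $428,000 × 1.05 = $449,400.
Defendant has an out-of-state residence (+20%): $449,400 × 1.2 = $539,280.
Defendant has surrendered passport (−5%): $539,280 × 0.95 = $512,316.
Offense committed while on probation or parole (+50%): $512,316 × 1.5 = $768,474.

$768,474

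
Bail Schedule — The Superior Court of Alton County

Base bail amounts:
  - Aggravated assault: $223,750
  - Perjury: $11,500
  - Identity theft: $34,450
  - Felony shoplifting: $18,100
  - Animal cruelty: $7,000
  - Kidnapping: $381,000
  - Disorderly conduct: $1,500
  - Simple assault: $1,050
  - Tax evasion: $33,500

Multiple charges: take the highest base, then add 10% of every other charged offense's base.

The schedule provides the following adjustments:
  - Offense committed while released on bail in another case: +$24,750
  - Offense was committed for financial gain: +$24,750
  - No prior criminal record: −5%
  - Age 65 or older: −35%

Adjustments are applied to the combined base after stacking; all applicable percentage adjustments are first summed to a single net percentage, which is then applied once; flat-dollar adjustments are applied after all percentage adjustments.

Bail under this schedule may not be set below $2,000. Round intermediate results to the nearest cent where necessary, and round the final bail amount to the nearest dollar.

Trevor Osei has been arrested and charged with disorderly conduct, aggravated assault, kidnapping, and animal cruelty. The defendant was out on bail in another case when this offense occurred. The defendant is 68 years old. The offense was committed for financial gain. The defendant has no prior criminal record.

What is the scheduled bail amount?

$292,035

Base amounts from the schedule: disorderly conduct $1,500; aggravated assault $223,750; kidnapping $381,000; animal cruelty $7,000.
Stacking rule: highest base plus 10% of each additional charge. Highest is kidnapping at $381,000. Additional: $1,500 × 10% = $150; $223,750 × 10% = $22,375; $7,000 × 10% = $700. Combined base = $381,000 + $23,225 = $404,225.
Net percentage adjustment: −5% −35% = −40%. $404,225 × 0.6 = $242,535.
Offense committed while released on bail in another case (+$24,750 flat): $242,535 + $24,750 = $267,285.
Offense was committed for financial gain (+$24,750 flat): $267,285 + $24,750 = $292,035.
$292,035 is at or above the $2,000 minimum.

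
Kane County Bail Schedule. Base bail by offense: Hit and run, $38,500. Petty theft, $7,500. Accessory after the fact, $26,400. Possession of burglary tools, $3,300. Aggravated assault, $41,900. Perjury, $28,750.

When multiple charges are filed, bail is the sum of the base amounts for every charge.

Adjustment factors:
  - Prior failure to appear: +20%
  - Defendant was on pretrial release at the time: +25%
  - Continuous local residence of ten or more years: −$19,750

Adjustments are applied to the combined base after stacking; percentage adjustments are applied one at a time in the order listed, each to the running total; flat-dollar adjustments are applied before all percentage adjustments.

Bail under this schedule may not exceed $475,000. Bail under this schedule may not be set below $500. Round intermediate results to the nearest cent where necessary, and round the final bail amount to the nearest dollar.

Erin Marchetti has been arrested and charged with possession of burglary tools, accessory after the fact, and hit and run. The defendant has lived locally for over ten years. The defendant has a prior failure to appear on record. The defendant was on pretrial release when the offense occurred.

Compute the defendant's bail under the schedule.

Base amounts from the schedule: possession of burglary tools $3,300; accessory after the fact $26,400; hit and run $38,500.
Stacking rule: sum of all bases. $3,300 + $26,400 + $38,500 = $68,200.
Continuous local residence of ten or more years (−$19,750 flat): $68,200 − $19,750 = $48,450.
Prior failure to appear (+20%): $48,450 × 1.2 = $58,140.
Defendant was on pretrial release at the time (+25%): $58,140 × 1.25 = $72,675.
$72,675 is within the $475,000 maximum.
$72,675 is at or above the $500 minimum.

$72,675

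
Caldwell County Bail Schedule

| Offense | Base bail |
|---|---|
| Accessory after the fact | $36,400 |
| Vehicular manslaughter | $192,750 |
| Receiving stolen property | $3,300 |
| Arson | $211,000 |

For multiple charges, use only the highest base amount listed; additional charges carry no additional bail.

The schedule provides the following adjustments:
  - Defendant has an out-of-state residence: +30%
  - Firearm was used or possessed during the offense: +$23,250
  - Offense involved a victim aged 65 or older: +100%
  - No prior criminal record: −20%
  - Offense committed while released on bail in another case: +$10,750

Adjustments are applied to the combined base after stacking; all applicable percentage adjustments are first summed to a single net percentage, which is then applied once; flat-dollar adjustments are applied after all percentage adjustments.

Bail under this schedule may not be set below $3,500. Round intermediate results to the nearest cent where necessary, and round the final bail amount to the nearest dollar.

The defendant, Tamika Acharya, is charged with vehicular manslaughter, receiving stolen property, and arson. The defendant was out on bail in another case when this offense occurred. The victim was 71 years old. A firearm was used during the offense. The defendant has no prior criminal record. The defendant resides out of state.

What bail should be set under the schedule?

Base amounts from the schedule: vehicular manslaughter $192,750; receiving stolen property $3,300; arson $211,000.
Stacking rule: use the highest base only. Highest is arson at $211,000. Combined base = $211,000.
Net percentage adjustment: +30% +100% −20% = +110%. $211,000 × 2.1 = $443,100.
Firearm was used or possessed during the offense (+$23,250 flat): $443,100 + $23,250 = $466,350.
Offense committed while released on bail in another case (+$10,750 flat): $466,350 + $10,750 = $477,100.
$477,100 is at or above the $3,500 minimum.

$477,100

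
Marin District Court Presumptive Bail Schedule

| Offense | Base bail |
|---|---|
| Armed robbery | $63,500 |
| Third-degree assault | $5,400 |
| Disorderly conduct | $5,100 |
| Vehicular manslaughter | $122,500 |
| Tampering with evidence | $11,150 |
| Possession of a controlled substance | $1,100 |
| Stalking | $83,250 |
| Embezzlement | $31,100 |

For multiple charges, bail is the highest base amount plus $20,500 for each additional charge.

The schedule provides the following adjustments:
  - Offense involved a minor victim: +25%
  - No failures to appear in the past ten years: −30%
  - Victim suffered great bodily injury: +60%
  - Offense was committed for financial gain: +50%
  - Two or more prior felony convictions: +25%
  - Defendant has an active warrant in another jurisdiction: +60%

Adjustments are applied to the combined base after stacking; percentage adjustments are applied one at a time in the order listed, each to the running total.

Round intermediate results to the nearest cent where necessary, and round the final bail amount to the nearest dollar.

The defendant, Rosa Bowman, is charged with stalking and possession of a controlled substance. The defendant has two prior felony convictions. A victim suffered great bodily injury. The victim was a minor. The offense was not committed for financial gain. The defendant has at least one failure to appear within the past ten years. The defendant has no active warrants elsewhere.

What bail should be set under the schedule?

Base amounts from the schedule: stalking $83,250; possession of a controlled substance $1,100.
Stacking rule: highest base plus $20,500 per additional charge. Highest is stalking at $83,250; 1 additional charge → +$20,500. Combined base = $103,750.
Offense involved a minor victim (+25%): $103,750 × 1.25 = $129,687.50.
Victim suffered great bodily injury (+60%): $129,687.50 × 1.6 = $207,500.
Two or more prior felony convictions (+25%): $207,500 × 1.25 = $259,375.

$259,375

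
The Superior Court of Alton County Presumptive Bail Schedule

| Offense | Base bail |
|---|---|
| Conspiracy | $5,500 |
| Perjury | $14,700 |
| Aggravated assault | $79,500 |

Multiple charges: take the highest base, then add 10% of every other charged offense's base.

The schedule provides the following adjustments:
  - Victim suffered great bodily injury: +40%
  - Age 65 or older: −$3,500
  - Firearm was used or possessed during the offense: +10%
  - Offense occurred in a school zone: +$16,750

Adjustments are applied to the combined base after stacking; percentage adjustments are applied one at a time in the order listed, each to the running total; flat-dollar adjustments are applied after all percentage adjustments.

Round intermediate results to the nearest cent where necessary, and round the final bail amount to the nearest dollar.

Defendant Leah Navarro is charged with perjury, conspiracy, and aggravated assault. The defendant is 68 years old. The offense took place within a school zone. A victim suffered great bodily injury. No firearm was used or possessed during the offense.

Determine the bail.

Base amounts from the schedule: perjury $14,700; conspiracy $5,500; aggravated assault $79,500.
Stacking rule: highest base plus 10% of each additional charge. Highest is aggravated assault at $79,500. Additional: $14,700 × 10% = $1,470; $5,500 × 10% = $550. Combined base = $79,500 + $2,020 = $81,520.
Victim suffered great bodily injury (+40%): $81,520 × 1.4 = $114,128.
Age 65 or older (−$3,500 flat): $114,128 − $3,500 = $110,628.
Offense occurred in a school zone (+$16,750 flat): $110,628 + $16,750 = $127,378.

$127,378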